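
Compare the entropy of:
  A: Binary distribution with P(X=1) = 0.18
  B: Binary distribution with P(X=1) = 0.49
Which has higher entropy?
B

For binary distributions, entropy is maximized at p=0.5 and decreases as p moves toward 0 or 1.

H(A) = H(0.18) = 0.6801 bits
H(B) = H(0.49) = 0.9997 bits

Distribution B (p=0.49) is closer to uniform (p=0.5), so it has higher entropy.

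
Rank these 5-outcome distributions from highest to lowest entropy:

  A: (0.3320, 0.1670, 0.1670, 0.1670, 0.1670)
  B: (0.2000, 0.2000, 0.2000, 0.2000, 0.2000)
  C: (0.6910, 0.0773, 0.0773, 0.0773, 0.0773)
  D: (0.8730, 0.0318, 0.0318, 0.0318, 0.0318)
B > A > C > D

Key insight: Entropy is maximized by uniform distributions and minimized by concentrated distributions.

Entropies:
  H(A) = 2.2530 bits
  H(B) = 2.3219 bits
  H(C) = 1.5100 bits
  H(D) = 0.8032 bits

Ranking: B > A > C > D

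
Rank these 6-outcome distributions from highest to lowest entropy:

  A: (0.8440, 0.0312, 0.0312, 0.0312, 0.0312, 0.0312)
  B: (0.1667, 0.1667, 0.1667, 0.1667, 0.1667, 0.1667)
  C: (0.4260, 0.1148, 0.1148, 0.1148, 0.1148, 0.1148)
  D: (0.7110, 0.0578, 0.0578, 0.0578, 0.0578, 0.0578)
B > C > D > A

Key insight: Entropy is maximized by uniform distributions and minimized by concentrated distributions.

Entropies:
  H(A) = 0.9869 bits
  H(B) = 2.5850 bits
  H(C) = 2.3169 bits
  H(D) = 1.5385 bits

Ranking: B > C > D > A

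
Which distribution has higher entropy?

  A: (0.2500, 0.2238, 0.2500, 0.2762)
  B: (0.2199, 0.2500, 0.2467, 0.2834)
A

Both distributions are close to uniform, making this a harder comparison.

H(A) = 1.9960 bits
H(B) = 1.9942 bits

The distribution closer to uniform has higher entropy.
Answer: A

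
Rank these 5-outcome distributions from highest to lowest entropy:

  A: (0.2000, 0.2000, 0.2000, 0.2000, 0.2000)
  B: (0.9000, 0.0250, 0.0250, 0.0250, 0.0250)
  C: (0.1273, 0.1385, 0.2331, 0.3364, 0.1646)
A > C > B

Key insight: Entropy is maximized by uniform distributions and minimized by concentrated distributions.

- Uniform distributions have maximum entropy log₂(5) = 2.3219 bits
- The more "peaked" or concentrated a distribution, the lower its entropy

Entropies:
  H(A) = 2.3219 bits
  H(B) = 0.6690 bits
  H(C) = 2.2206 bits

Ranking: A > C > B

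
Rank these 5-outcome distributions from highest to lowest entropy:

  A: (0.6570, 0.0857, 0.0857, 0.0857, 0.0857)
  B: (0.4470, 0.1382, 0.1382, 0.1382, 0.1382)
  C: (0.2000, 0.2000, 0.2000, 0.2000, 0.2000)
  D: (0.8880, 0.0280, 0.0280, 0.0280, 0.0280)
C > B > A > D

Key insight: Entropy is maximized by uniform distributions and minimized by concentrated distributions.

Entropies:
  H(A) = 1.6137 bits
  H(B) = 2.0979 bits
  H(C) = 2.3219 bits
  H(D) = 0.7299 bits

Ranking: C > B > A > D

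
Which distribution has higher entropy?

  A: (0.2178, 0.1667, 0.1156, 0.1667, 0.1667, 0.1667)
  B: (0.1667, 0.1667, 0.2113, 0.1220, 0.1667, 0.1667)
B

Both distributions are close to uniform, making this a harder comparison.

H(A) = 2.5620 bits
H(B) = 2.5675 bits

The distribution closer to uniform has higher entropy.
Answer: B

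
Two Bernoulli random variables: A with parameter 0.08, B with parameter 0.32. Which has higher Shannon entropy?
B

For binary distributions, entropy is maximized at p=0.5 and decreases as p moves toward 0 or 1.

H(A) = H(0.08) = 0.4022 bits
H(B) = H(0.32) = 0.9044 bits

Distribution B (p=0.32) is closer to uniform (p=0.5), so it has higher entropy.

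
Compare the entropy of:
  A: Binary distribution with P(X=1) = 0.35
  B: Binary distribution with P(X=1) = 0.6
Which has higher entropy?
B

For binary distributions, entropy is maximized at p=0.5 and decreases as p moves toward 0 or 1.

H(A) = H(0.35) = 0.9341 bits
H(B) = H(0.6) = 0.9710 bits

Distribution B (p=0.6) is closer to uniform (p=0.5), so it has higher entropy.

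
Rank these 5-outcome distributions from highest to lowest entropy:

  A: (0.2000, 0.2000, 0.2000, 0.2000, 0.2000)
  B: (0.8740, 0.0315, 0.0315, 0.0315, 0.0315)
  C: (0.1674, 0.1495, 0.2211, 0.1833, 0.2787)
A > C > B

Key insight: Entropy is maximized by uniform distributions and minimized by concentrated distributions.

- Uniform distributions have maximum entropy log₂(5) = 2.3219 bits
- The more "peaked" or concentrated a distribution, the lower its entropy

Entropies:
  H(A) = 2.3219 bits
  H(B) = 0.7984 bits
  H(C) = 2.2853 bits

Ranking: A > C > B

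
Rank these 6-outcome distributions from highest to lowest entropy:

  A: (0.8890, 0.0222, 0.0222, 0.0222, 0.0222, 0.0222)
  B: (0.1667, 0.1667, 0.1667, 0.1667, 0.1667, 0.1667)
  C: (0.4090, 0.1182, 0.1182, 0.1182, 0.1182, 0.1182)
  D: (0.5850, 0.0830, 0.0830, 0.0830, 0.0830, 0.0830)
B > C > D > A

Key insight: Entropy is maximized by uniform distributions and minimized by concentrated distributions.

Entropies:
  H(A) = 0.7607 bits
  H(B) = 2.5850 bits
  H(C) = 2.3482 bits
  H(D) = 1.9427 bits

Ranking: B > C > D > A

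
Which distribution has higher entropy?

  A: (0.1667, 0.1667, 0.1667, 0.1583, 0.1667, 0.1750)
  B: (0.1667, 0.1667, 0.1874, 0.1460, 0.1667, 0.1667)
A

Both distributions are close to uniform, making this a harder comparison.

H(A) = 2.5844 bits
H(B) = 2.5812 bits

The distribution closer to uniform has higher entropy.
Answer: A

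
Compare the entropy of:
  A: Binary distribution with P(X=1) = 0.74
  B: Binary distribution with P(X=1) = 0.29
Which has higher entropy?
B

For binary distributions, entropy is maximized at p=0.5 and decreases as p moves toward 0 or 1.

H(A) = H(0.74) = 0.8267 bits
H(B) = H(0.29) = 0.8687 bits

Distribution B (p=0.29) is closer to uniform (p=0.5), so it has higher entropy.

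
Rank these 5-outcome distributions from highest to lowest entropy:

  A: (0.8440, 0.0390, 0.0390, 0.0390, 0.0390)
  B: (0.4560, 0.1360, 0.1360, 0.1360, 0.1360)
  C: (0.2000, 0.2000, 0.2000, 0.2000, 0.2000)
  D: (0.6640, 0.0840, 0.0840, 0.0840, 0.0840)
C > B > D > A

Key insight: Entropy is maximized by uniform distributions and minimized by concentrated distributions.

Entropies:
  H(A) = 0.9367 bits
  H(B) = 2.0824 bits
  H(C) = 2.3219 bits
  H(D) = 1.5929 bits

Ranking: C > B > D > A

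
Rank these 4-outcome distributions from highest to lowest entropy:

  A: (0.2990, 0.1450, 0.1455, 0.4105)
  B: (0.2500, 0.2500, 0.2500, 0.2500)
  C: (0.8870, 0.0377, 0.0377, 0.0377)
B > A > C

Key insight: Entropy is maximized by uniform distributions and minimized by concentrated distributions.

- Uniform distributions have maximum entropy log₂(4) = 2.0000 bits
- The more "peaked" or concentrated a distribution, the lower its entropy

Entropies:
  H(A) = 1.8567 bits
  H(B) = 2.0000 bits
  H(C) = 0.6880 bits

Ranking: B > A > C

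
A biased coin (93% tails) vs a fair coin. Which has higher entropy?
Fair coin

The fair coin is uniform (p=0.5), maximizing binary entropy at 1 bit. The biased coin has H(0.93) ≈ 0.366 bits — its outcome is more predictable, so its entropy is lower.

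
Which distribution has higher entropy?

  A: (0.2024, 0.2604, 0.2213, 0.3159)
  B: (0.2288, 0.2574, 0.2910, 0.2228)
B

Both distributions are close to uniform, making this a harder comparison.

H(A) = 1.9787 bits
H(B) = 1.9917 bits

The distribution closer to uniform has higher entropy.
Answer: B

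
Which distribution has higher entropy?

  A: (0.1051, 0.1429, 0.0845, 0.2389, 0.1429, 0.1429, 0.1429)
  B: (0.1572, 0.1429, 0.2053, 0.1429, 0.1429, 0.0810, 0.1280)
B

Both distributions are close to uniform, making this a harder comparison.

H(A) = 2.7406 bits
H(B) = 2.7649 bits

The distribution closer to uniform has higher entropy.
Answer: B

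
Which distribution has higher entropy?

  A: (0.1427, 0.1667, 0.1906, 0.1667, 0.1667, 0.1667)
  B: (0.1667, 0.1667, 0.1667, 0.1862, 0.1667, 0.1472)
B

Both distributions are close to uniform, making this a harder comparison.

H(A) = 2.5800 bits
H(B) = 2.5817 bits

The distribution closer to uniform has higher entropy.
Answer: B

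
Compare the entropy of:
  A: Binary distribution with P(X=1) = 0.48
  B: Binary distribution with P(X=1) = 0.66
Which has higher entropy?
A

For binary distributions, entropy is maximized at p=0.5 and decreases as p moves toward 0 or 1.

H(A) = H(0.48) = 0.9988 bits
H(B) = H(0.66) = 0.9248 bits

Distribution A (p=0.48) is closer to uniform (p=0.5), so it has higher entropy.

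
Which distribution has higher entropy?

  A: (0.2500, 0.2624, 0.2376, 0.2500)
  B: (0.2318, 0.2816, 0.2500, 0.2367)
A

Both distributions are close to uniform, making this a harder comparison.

H(A) = 1.9991 bits
H(B) = 1.9957 bits

The distribution closer to uniform has higher entropy.
Answer: A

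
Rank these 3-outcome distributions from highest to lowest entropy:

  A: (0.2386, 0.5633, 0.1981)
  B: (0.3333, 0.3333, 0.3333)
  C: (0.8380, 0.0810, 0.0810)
B > A > C

Key insight: Entropy is maximized by uniform distributions and minimized by concentrated distributions.

- Uniform distributions have maximum entropy log₂(3) = 1.5850 bits
- The more "peaked" or concentrated a distribution, the lower its entropy

Entropies:
  H(A) = 1.4224 bits
  H(B) = 1.5850 bits
  H(C) = 0.8011 bits

Ranking: B > A > C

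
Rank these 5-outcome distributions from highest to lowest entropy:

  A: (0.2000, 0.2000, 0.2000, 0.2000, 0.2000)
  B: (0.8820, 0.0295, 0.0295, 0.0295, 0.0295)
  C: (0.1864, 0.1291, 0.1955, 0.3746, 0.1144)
A > C > B

Key insight: Entropy is maximized by uniform distributions and minimized by concentrated distributions.

- Uniform distributions have maximum entropy log₂(5) = 2.3219 bits
- The more "peaked" or concentrated a distribution, the lower its entropy

Entropies:
  H(A) = 2.3219 bits
  H(B) = 0.7596 bits
  H(C) = 2.1818 bits

Ranking: A > C > B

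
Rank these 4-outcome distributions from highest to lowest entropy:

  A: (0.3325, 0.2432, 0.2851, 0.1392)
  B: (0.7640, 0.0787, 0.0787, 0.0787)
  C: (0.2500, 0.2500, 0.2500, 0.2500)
C > A > B

Key insight: Entropy is maximized by uniform distributions and minimized by concentrated distributions.

- Uniform distributions have maximum entropy log₂(4) = 2.0000 bits
- The more "peaked" or concentrated a distribution, the lower its entropy

Entropies:
  H(A) = 1.9364 bits
  H(B) = 1.1624 bits
  H(C) = 2.0000 bits

Ranking: C > A > B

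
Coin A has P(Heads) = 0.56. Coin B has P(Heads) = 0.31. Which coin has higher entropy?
A

For binary distributions, entropy is maximized at p=0.5 and decreases as p moves toward 0 or 1.

H(A) = H(0.56) = 0.9896 bits
H(B) = H(0.31) = 0.8932 bits

Distribution A (p=0.56) is closer to uniform (p=0.5), so it has higher entropy.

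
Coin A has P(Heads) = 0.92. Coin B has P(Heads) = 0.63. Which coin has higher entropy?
B

For binary distributions, entropy is maximized at p=0.5 and decreases as p moves toward 0 or 1.

H(A) = H(0.92) = 0.4022 bits
H(B) = H(0.63) = 0.9507 bits

Distribution B (p=0.63) is closer to uniform (p=0.5), so it has higher entropy.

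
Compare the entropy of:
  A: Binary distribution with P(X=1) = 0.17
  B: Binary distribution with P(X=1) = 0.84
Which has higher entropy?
A

For binary distributions, entropy is maximized at p=0.5 and decreases as p moves toward 0 or 1.

H(A) = H(0.17) = 0.6577 bits
H(B) = H(0.84) = 0.6343 bits

Distribution A (p=0.17) is closer to uniform (p=0.5), so it has higher entropy.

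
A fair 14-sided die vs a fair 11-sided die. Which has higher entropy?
14-sided die

Both are uniform distributions; for uniform over n outcomes, H = log₂(n). H(14-sided) = log₂(14) = 3.807 bits and H(11-sided) = log₂(11) = 3.459 bits. More outcomes in a uniform distribution means higher entropy.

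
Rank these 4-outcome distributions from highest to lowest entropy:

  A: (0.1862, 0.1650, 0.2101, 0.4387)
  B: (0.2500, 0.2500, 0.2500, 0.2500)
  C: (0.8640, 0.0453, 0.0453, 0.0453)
B > A > C

Key insight: Entropy is maximized by uniform distributions and minimized by concentrated distributions.

- Uniform distributions have maximum entropy log₂(4) = 2.0000 bits
- The more "peaked" or concentrated a distribution, the lower its entropy

Entropies:
  H(A) = 1.8748 bits
  H(B) = 2.0000 bits
  H(C) = 0.7892 bits

Ranking: B > A > C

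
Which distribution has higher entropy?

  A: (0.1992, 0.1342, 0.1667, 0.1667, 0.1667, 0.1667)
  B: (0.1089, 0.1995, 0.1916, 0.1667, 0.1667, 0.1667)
A

Both distributions are close to uniform, making this a harder comparison.

H(A) = 2.5758 bits
H(B) = 2.5615 bits

The distribution closer to uniform has higher entropy.
Answer: A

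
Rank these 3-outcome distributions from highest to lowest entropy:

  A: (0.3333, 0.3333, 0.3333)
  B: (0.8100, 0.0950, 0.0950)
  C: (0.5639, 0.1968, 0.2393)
A > C > B

Key insight: Entropy is maximized by uniform distributions and minimized by concentrated distributions.

- Uniform distributions have maximum entropy log₂(3) = 1.5850 bits
- The more "peaked" or concentrated a distribution, the lower its entropy

Entropies:
  H(A) = 1.5850 bits
  H(B) = 0.8915 bits
  H(C) = 1.4213 bits

Ranking: A > C > B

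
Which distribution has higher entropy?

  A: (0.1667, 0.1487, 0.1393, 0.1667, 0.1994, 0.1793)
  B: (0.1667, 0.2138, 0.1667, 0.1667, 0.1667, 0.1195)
A

Both distributions are close to uniform, making this a harder comparison.

H(A) = 2.5750 bits
H(B) = 2.5654 bits

The distribution closer to uniform has higher entropy.
Answer: A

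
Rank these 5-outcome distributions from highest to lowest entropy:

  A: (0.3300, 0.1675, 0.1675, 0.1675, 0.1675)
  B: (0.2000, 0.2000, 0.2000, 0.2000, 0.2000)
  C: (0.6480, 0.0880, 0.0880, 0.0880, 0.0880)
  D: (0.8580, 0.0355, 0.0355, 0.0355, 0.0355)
B > A > C > D

Key insight: Entropy is maximized by uniform distributions and minimized by concentrated distributions.

Entropies:
  H(A) = 2.2549 bits
  H(B) = 2.3219 bits
  H(C) = 1.6398 bits
  H(D) = 0.8735 bits

Ranking: B > A > C > D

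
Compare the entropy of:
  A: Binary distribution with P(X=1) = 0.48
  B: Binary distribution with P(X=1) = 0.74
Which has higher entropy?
A

For binary distributions, entropy is maximized at p=0.5 and decreases as p moves toward 0 or 1.

H(A) = H(0.48) = 0.9988 bits
H(B) = H(0.74) = 0.8267 bits

Distribution A (p=0.48) is closer to uniform (p=0.5), so it has higher entropy.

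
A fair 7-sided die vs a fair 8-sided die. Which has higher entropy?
8-sided die

Both are uniform distributions; for uniform over n outcomes, H = log₂(n). H(7-sided) = log₂(7) = 2.807 bits and H(8-sided) = log₂(8) = 3.000 bits. More outcomes in a uniform distribution means higher entropy.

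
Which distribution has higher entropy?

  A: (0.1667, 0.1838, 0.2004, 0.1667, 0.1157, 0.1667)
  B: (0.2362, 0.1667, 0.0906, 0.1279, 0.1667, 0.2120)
A

Both distributions are close to uniform, making this a harder comparison.

H(A) = 2.5665 bits
H(B) = 2.5212 bits

The distribution closer to uniform has higher entropy.
Answer: A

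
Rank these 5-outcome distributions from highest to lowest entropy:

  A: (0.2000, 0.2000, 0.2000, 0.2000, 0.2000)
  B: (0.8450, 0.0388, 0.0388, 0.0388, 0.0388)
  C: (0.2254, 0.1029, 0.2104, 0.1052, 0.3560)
A > C > B

Key insight: Entropy is maximized by uniform distributions and minimized by concentrated distributions.

- Uniform distributions have maximum entropy log₂(5) = 2.3219 bits
- The more "peaked" or concentrated a distribution, the lower its entropy

Entropies:
  H(A) = 2.3219 bits
  H(B) = 0.9322 bits
  H(C) = 2.1676 bits

Ranking: A > C > B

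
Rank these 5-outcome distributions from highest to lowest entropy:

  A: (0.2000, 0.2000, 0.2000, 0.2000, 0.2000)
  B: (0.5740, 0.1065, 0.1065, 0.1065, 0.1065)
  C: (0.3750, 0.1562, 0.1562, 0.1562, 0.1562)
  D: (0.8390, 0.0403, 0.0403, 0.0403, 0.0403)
A > C > B > D

Key insight: Entropy is maximized by uniform distributions and minimized by concentrated distributions.

Entropies:
  H(A) = 2.3219 bits
  H(B) = 1.8361 bits
  H(C) = 2.2044 bits
  H(D) = 0.9587 bits

Ranking: A > C > B > D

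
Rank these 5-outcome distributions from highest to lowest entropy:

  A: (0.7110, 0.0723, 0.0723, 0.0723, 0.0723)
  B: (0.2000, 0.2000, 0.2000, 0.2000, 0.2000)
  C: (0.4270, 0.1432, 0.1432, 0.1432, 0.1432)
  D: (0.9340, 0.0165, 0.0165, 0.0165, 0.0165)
B > C > A > D

Key insight: Entropy is maximized by uniform distributions and minimized by concentrated distributions.

Entropies:
  H(A) = 1.4454 bits
  H(B) = 2.3219 bits
  H(C) = 2.1306 bits
  H(D) = 0.4828 bits

Ranking: B > C > A > D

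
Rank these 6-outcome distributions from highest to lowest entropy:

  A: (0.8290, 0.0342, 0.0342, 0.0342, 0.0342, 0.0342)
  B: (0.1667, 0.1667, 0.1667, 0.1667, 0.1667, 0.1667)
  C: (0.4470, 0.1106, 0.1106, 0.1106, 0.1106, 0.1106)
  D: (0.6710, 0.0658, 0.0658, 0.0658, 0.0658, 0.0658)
B > C > D > A

Key insight: Entropy is maximized by uniform distributions and minimized by concentrated distributions.

Entropies:
  H(A) = 1.0570 bits
  H(B) = 2.5850 bits
  H(C) = 2.2759 bits
  H(D) = 1.6778 bits

Ranking: B > C > D > A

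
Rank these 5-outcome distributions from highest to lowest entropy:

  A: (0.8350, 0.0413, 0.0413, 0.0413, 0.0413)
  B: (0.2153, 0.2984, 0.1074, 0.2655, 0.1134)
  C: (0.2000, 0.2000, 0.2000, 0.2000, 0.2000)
C > B > A

Key insight: Entropy is maximized by uniform distributions and minimized by concentrated distributions.

- Uniform distributions have maximum entropy log₂(5) = 2.3219 bits
- The more "peaked" or concentrated a distribution, the lower its entropy

Entropies:
  H(A) = 0.9761 bits
  H(B) = 2.2075 bits
  H(C) = 2.3219 bits

Ranking: C > B > A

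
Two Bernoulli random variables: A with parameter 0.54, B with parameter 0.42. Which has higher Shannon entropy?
A

For binary distributions, entropy is maximized at p=0.5 and decreases as p moves toward 0 or 1.

H(A) = H(0.54) = 0.9954 bits
H(B) = H(0.42) = 0.9815 bits

Distribution A (p=0.54) is closer to uniform (p=0.5), so it has higher entropy.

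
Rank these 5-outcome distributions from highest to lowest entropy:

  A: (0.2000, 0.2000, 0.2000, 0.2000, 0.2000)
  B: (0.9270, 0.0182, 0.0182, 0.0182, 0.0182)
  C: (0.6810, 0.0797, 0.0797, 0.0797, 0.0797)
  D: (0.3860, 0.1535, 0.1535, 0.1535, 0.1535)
A > D > C > B

Key insight: Entropy is maximized by uniform distributions and minimized by concentrated distributions.

Entropies:
  H(A) = 2.3219 bits
  H(B) = 0.5230 bits
  H(C) = 1.5413 bits
  H(D) = 2.1902 bits

Ranking: A > D > C > B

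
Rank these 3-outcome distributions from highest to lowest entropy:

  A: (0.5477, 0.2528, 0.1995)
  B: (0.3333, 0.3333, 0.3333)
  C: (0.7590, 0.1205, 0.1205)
B > A > C

Key insight: Entropy is maximized by uniform distributions and minimized by concentrated distributions.

- Uniform distributions have maximum entropy log₂(3) = 1.5850 bits
- The more "peaked" or concentrated a distribution, the lower its entropy

Entropies:
  H(A) = 1.4412 bits
  H(B) = 1.5850 bits
  H(C) = 1.0377 bits

Ranking: B > A > C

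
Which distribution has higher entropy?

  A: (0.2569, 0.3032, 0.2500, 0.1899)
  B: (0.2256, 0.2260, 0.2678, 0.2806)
B

Both distributions are close to uniform, making this a harder comparison.

H(A) = 1.9808 bits
H(B) = 1.9930 bits

The distribution closer to uniform has higher entropy.
Answer: B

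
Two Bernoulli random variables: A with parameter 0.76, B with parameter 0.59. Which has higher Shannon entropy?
B

For binary distributions, entropy is maximized at p=0.5 and decreases as p moves toward 0 or 1.

H(A) = H(0.76) = 0.7950 bits
H(B) = H(0.59) = 0.9765 bits

Distribution B (p=0.59) is closer to uniform (p=0.5), so it has higher entropy.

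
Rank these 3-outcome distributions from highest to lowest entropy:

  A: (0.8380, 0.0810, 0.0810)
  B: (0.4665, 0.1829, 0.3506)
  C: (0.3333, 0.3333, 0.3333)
C > B > A

Key insight: Entropy is maximized by uniform distributions and minimized by concentrated distributions.

- Uniform distributions have maximum entropy log₂(3) = 1.5850 bits
- The more "peaked" or concentrated a distribution, the lower its entropy

Entropies:
  H(A) = 0.8011 bits
  H(B) = 1.4916 bits
  H(C) = 1.5850 bits

Ranking: C > B > A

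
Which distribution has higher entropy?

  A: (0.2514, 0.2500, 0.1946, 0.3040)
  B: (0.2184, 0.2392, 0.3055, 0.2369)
B

Both distributions are close to uniform, making this a harder comparison.

H(A) = 1.9825 bits
H(B) = 1.9878 bits

The distribution closer to uniform has higher entropy.
Answer: B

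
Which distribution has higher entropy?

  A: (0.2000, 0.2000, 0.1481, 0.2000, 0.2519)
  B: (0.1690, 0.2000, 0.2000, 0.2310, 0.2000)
B

Both distributions are close to uniform, making this a harder comparison.

H(A) = 2.3023 bits
H(B) = 2.3150 bits

The distribution closer to uniform has higher entropy.
Answer: B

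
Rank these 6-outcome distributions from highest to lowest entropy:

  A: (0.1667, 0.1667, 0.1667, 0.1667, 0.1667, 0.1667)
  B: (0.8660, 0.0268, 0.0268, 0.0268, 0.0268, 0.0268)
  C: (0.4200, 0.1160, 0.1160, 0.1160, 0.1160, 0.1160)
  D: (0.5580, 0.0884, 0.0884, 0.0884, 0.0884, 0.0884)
A > C > D > B

Key insight: Entropy is maximized by uniform distributions and minimized by concentrated distributions.

Entropies:
  H(A) = 2.5850 bits
  H(B) = 0.8794 bits
  H(C) = 2.3282 bits
  H(D) = 2.0166 bits

Ranking: A > C > D > B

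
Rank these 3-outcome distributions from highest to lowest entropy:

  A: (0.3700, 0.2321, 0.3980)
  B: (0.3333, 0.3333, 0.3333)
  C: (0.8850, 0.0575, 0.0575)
B > A > C

Key insight: Entropy is maximized by uniform distributions and minimized by concentrated distributions.

- Uniform distributions have maximum entropy log₂(3) = 1.5850 bits
- The more "peaked" or concentrated a distribution, the lower its entropy

Entropies:
  H(A) = 1.5488 bits
  H(B) = 1.5850 bits
  H(C) = 0.6298 bits

Ranking: B > A > C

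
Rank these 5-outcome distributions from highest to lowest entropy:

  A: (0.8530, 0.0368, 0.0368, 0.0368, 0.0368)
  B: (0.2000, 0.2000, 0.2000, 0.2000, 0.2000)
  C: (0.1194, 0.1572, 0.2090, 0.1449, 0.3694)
B > C > A

Key insight: Entropy is maximized by uniform distributions and minimized by concentrated distributions.

- Uniform distributions have maximum entropy log₂(5) = 2.3219 bits
- The more "peaked" or concentrated a distribution, the lower its entropy

Entropies:
  H(A) = 0.8963 bits
  H(B) = 2.3219 bits
  H(C) = 2.1924 bits

Ranking: B > C > A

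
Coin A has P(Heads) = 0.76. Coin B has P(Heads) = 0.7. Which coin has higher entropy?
B

For binary distributions, entropy is maximized at p=0.5 and decreases as p moves toward 0 or 1.

H(A) = H(0.76) = 0.7950 bits
H(B) = H(0.7) = 0.8813 bits

Distribution B (p=0.7) is closer to uniform (p=0.5), so it has higher entropy.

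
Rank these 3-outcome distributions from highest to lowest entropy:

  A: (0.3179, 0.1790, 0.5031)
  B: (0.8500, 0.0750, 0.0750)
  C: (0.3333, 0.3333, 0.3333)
C > A > B

Key insight: Entropy is maximized by uniform distributions and minimized by concentrated distributions.

- Uniform distributions have maximum entropy log₂(3) = 1.5850 bits
- The more "peaked" or concentrated a distribution, the lower its entropy

Entropies:
  H(A) = 1.4685 bits
  H(B) = 0.7598 bits
  H(C) = 1.5850 bits

Ranking: C > A > B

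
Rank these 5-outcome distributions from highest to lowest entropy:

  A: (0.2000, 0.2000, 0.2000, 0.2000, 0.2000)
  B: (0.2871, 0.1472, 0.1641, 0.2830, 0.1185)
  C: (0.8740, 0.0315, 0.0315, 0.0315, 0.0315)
A > B > C

Key insight: Entropy is maximized by uniform distributions and minimized by concentrated distributions.

- Uniform distributions have maximum entropy log₂(5) = 2.3219 bits
- The more "peaked" or concentrated a distribution, the lower its entropy

Entropies:
  H(A) = 2.3219 bits
  H(B) = 2.2317 bits
  H(C) = 0.7984 bits

Ranking: A > B > C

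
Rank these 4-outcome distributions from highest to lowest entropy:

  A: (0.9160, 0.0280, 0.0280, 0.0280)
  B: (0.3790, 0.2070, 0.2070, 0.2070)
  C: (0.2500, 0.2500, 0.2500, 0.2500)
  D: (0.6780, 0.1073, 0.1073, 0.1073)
C > B > D > A

Key insight: Entropy is maximized by uniform distributions and minimized by concentrated distributions.

Entropies:
  H(A) = 0.5493 bits
  H(B) = 1.9416 bits
  H(C) = 2.0000 bits
  H(D) = 1.4169 bits

Ranking: C > B > D > A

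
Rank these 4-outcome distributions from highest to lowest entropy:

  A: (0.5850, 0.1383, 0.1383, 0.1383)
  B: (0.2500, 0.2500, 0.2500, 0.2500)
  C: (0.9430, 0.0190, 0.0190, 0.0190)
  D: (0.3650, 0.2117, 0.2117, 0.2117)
B > D > A > C

Key insight: Entropy is maximized by uniform distributions and minimized by concentrated distributions.

Entropies:
  H(A) = 1.6368 bits
  H(B) = 2.0000 bits
  H(C) = 0.4058 bits
  H(D) = 1.9532 bits

Ranking: B > D > A > C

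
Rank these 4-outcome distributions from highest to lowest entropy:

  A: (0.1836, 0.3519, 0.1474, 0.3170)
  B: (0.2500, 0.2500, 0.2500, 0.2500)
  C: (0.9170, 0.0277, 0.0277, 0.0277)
B > A > C

Key insight: Entropy is maximized by uniform distributions and minimized by concentrated distributions.

- Uniform distributions have maximum entropy log₂(4) = 2.0000 bits
- The more "peaked" or concentrated a distribution, the lower its entropy

Entropies:
  H(A) = 1.9118 bits
  H(B) = 2.0000 bits
  H(C) = 0.5442 bits

Ranking: B > A > C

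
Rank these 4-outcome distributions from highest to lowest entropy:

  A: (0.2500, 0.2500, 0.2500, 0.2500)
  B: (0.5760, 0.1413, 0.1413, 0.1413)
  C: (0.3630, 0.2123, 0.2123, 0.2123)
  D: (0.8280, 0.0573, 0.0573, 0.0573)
A > C > B > D

Key insight: Entropy is maximized by uniform distributions and minimized by concentrated distributions.

Entropies:
  H(A) = 2.0000 bits
  H(B) = 1.6553 bits
  H(C) = 1.9548 bits
  H(D) = 0.9349 bits

Ranking: A > C > B > D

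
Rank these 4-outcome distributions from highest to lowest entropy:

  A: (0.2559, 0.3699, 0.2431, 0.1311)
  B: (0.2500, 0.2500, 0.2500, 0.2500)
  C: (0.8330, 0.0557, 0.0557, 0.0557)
B > A > C

Key insight: Entropy is maximized by uniform distributions and minimized by concentrated distributions.

- Uniform distributions have maximum entropy log₂(4) = 2.0000 bits
- The more "peaked" or concentrated a distribution, the lower its entropy

Entropies:
  H(A) = 1.9143 bits
  H(B) = 2.0000 bits
  H(C) = 0.9155 bits

Ranking: B > A > C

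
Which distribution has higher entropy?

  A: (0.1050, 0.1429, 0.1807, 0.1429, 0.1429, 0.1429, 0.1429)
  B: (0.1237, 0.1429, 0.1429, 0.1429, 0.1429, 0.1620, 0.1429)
B

Both distributions are close to uniform, making this a harder comparison.

H(A) = 2.7927 bits
H(B) = 2.8036 bits

The distribution closer to uniform has higher entropy.
Answer: B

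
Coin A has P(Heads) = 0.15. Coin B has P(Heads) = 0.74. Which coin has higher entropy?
B

For binary distributions, entropy is maximized at p=0.5 and decreases as p moves toward 0 or 1.

H(A) = H(0.15) = 0.6098 bits
H(B) = H(0.74) = 0.8267 bits

Distribution B (p=0.74) is closer to uniform (p=0.5), so it has higher entropy.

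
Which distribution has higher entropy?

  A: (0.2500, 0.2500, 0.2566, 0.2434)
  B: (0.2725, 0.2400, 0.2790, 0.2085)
A

Both distributions are close to uniform, making this a harder comparison.

H(A) = 1.9997 bits
H(B) = 1.9907 bits

The distribution closer to uniform has higher entropy.
Answer: A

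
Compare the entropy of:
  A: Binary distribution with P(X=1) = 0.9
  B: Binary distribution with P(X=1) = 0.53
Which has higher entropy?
B

For binary distributions, entropy is maximized at p=0.5 and decreases as p moves toward 0 or 1.

H(A) = H(0.9) = 0.4690 bits
H(B) = H(0.53) = 0.9974 bits

Distribution B (p=0.53) is closer to uniform (p=0.5), so it has higher entropy.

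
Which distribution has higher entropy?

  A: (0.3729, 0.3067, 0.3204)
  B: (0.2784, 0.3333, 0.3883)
A

Both distributions are close to uniform, making this a harder comparison.

H(A) = 1.5798 bits
H(B) = 1.5718 bits

The distribution closer to uniform has higher entropy.
Answer: A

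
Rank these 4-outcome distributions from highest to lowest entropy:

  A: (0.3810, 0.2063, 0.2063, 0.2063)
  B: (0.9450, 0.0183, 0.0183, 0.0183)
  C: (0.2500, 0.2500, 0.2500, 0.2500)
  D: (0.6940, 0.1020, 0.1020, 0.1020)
C > A > D > B

Key insight: Entropy is maximized by uniform distributions and minimized by concentrated distributions.

Entropies:
  H(A) = 1.9398 bits
  H(B) = 0.3944 bits
  H(C) = 2.0000 bits
  H(D) = 1.3735 bits

Ranking: C > A > D > B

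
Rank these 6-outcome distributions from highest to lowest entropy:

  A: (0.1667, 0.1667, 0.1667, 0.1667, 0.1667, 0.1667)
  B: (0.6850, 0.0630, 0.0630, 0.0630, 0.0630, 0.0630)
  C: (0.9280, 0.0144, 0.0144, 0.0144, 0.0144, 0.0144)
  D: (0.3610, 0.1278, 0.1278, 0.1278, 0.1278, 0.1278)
A > D > B > C

Key insight: Entropy is maximized by uniform distributions and minimized by concentrated distributions.

Entropies:
  H(A) = 2.5850 bits
  H(B) = 1.6303 bits
  H(C) = 0.5405 bits
  H(D) = 2.4272 bits

Ranking: A > D > B > C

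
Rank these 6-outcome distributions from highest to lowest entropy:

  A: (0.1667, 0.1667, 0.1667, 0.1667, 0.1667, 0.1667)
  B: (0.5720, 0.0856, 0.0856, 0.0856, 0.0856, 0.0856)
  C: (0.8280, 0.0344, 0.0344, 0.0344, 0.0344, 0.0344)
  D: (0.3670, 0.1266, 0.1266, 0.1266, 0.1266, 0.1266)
A > D > B > C

Key insight: Entropy is maximized by uniform distributions and minimized by concentrated distributions.

Entropies:
  H(A) = 2.5850 bits
  H(B) = 1.9788 bits
  H(C) = 1.0616 bits
  H(D) = 2.4181 bits

Ranking: A > D > B > C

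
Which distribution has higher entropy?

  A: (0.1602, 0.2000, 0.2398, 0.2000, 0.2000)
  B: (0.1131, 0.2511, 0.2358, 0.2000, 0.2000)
A

Both distributions are close to uniform, making this a harder comparison.

H(A) = 2.3105 bits
H(B) = 2.2765 bits

The distribution closer to uniform has higher entropy.
Answer: A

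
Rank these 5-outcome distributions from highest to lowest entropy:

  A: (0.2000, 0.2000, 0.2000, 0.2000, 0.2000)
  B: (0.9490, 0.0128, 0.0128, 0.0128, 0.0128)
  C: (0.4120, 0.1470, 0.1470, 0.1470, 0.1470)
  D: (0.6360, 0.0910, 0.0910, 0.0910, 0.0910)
A > C > D > B

Key insight: Entropy is maximized by uniform distributions and minimized by concentrated distributions.

Entropies:
  H(A) = 2.3219 bits
  H(B) = 0.3926 bits
  H(C) = 2.1535 bits
  H(D) = 1.6740 bits

Ranking: A > C > D > B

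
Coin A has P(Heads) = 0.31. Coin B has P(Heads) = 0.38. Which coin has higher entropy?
B

For binary distributions, entropy is maximized at p=0.5 and decreases as p moves toward 0 or 1.

H(A) = H(0.31) = 0.8932 bits
H(B) = H(0.38) = 0.9580 bits

Distribution B (p=0.38) is closer to uniform (p=0.5), so it has higher entropy.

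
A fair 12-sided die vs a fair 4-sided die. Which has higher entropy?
12-sided die

Both are uniform distributions; for uniform over n outcomes, H = log₂(n). H(12-sided) = log₂(12) = 3.585 bits and H(4-sided) = log₂(4) = 2.000 bits. More outcomes in a uniform distribution means higher entropy.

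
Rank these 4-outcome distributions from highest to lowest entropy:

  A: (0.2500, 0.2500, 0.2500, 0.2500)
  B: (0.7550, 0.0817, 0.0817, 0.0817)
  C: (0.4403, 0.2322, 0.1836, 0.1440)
A > C > B

Key insight: Entropy is maximized by uniform distributions and minimized by concentrated distributions.

- Uniform distributions have maximum entropy log₂(4) = 2.0000 bits
- The more "peaked" or concentrated a distribution, the lower its entropy

Entropies:
  H(A) = 2.0000 bits
  H(B) = 1.1916 bits
  H(C) = 1.8617 bits

Ranking: A > C > B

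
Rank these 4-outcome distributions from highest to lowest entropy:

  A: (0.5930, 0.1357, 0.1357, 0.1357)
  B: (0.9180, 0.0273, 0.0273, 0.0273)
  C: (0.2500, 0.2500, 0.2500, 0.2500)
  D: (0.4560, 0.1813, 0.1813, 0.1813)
C > D > A > B

Key insight: Entropy is maximized by uniform distributions and minimized by concentrated distributions.

Entropies:
  H(A) = 1.6200 bits
  H(B) = 0.5392 bits
  H(C) = 2.0000 bits
  H(D) = 1.8566 bits

Ranking: C > D > A > B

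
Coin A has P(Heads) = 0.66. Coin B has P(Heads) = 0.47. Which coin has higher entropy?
B

For binary distributions, entropy is maximized at p=0.5 and decreases as p moves toward 0 or 1.

H(A) = H(0.66) = 0.9248 bits
H(B) = H(0.47) = 0.9974 bits

Distribution B (p=0.47) is closer to uniform (p=0.5), so it has higher entropy.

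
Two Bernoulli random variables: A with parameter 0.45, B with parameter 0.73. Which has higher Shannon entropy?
A

For binary distributions, entropy is maximized at p=0.5 and decreases as p moves toward 0 or 1.

H(A) = H(0.45) = 0.9928 bits
H(B) = H(0.73) = 0.8415 bits

Distribution A (p=0.45) is closer to uniform (p=0.5), so it has higher entropy.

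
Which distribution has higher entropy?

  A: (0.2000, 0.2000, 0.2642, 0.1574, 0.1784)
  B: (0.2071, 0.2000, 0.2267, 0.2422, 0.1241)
A

Both distributions are close to uniform, making this a harder comparison.

H(A) = 2.2996 bits
H(B) = 2.2892 bits

The distribution closer to uniform has higher entropy.
Answer: A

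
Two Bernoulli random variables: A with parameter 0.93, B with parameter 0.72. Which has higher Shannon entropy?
B

For binary distributions, entropy is maximized at p=0.5 and decreases as p moves toward 0 or 1.

H(A) = H(0.93) = 0.3659 bits
H(B) = H(0.72) = 0.8555 bits

Distribution B (p=0.72) is closer to uniform (p=0.5), so it has higher entropy.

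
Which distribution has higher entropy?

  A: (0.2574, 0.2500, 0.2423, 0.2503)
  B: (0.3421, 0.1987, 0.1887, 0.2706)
A

Both distributions are close to uniform, making this a harder comparison.

H(A) = 1.9997 bits
H(B) = 1.9568 bits

The distribution closer to uniform has higher entropy.
Answer: A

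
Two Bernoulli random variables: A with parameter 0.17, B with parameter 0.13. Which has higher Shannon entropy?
A

For binary distributions, entropy is maximized at p=0.5 and decreases as p moves toward 0 or 1.

H(A) = H(0.17) = 0.6577 bits
H(B) = H(0.13) = 0.5574 bits

Distribution A (p=0.17) is closer to uniform (p=0.5), so it has higher entropy.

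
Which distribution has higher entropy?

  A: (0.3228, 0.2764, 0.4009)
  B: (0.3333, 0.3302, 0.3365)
B

Both distributions are close to uniform, making this a harder comparison.

H(A) = 1.5680 bits
H(B) = 1.5849 bits

The distribution closer to uniform has higher entropy.
Answer: B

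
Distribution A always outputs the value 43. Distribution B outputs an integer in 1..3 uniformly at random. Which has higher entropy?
B

A is deterministic, so H(A) = 0. B is uniform over 3 outcomes, so H(B) = log₂(3) = 1.585 bits. Any distribution with genuine randomness has higher entropy than a deterministic one.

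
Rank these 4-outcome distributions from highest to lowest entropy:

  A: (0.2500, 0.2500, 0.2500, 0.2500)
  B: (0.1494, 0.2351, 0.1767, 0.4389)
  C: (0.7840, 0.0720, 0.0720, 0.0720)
A > B > C

Key insight: Entropy is maximized by uniform distributions and minimized by concentrated distributions.

- Uniform distributions have maximum entropy log₂(4) = 2.0000 bits
- The more "peaked" or concentrated a distribution, the lower its entropy

Entropies:
  H(A) = 2.0000 bits
  H(B) = 1.8640 bits
  H(C) = 1.0951 bits

Ranking: A > B > C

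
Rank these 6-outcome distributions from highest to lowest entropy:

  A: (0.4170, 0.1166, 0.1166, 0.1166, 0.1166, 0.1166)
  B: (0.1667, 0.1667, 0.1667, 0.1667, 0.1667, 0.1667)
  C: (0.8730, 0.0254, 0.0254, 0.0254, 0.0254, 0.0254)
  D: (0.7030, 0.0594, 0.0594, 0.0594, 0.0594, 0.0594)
B > A > D > C

Key insight: Entropy is maximized by uniform distributions and minimized by concentrated distributions.

Entropies:
  H(A) = 2.3337 bits
  H(B) = 2.5850 bits
  H(C) = 0.8440 bits
  H(D) = 1.5672 bits

Ranking: B > A > D > C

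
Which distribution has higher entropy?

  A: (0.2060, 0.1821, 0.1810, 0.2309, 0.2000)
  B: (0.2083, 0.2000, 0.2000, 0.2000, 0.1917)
B

Both distributions are close to uniform, making this a harder comparison.

H(A) = 2.3160 bits
H(B) = 2.3214 bits

The distribution closer to uniform has higher entropy.
Answer: B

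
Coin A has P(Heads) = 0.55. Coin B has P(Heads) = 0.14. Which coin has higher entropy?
A

For binary distributions, entropy is maximized at p=0.5 and decreases as p moves toward 0 or 1.

H(A) = H(0.55) = 0.9928 bits
H(B) = H(0.14) = 0.5842 bits

Distribution A (p=0.55) is closer to uniform (p=0.5), so it has higher entropy.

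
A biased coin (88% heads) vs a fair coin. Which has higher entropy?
Fair coin

The fair coin is uniform (p=0.5), maximizing binary entropy at 1 bit. The biased coin has H(0.88) ≈ 0.529 bits — its outcome is more predictable, so its entropy is lower.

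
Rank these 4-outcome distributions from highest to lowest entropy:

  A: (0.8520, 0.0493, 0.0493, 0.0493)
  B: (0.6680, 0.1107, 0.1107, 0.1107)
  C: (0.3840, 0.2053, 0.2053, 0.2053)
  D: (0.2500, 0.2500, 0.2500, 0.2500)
D > C > B > A

Key insight: Entropy is maximized by uniform distributions and minimized by concentrated distributions.

Entropies:
  H(A) = 0.8394 bits
  H(B) = 1.4432 bits
  H(C) = 1.9372 bits
  H(D) = 2.0000 bits

Ranking: D > C > B > A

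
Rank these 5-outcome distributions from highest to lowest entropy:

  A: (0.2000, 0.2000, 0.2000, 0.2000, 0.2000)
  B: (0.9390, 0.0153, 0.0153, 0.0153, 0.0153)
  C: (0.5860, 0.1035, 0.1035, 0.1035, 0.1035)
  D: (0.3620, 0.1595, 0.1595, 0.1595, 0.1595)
A > D > C > B

Key insight: Entropy is maximized by uniform distributions and minimized by concentrated distributions.

Entropies:
  H(A) = 2.3219 bits
  H(B) = 0.4534 bits
  H(C) = 1.8066 bits
  H(D) = 2.2203 bits

Ranking: A > D > C > B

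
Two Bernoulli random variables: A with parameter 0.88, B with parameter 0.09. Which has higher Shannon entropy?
A

For binary distributions, entropy is maximized at p=0.5 and decreases as p moves toward 0 or 1.

H(A) = H(0.88) = 0.5294 bits
H(B) = H(0.09) = 0.4365 bits

Distribution A (p=0.88) is closer to uniform (p=0.5), so it has higher entropy.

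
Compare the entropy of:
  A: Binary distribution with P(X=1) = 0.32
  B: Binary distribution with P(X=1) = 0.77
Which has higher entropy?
A

For binary distributions, entropy is maximized at p=0.5 and decreases as p moves toward 0 or 1.

H(A) = H(0.32) = 0.9044 bits
H(B) = H(0.77) = 0.7780 bits

Distribution A (p=0.32) is closer to uniform (p=0.5), so it has higher entropy.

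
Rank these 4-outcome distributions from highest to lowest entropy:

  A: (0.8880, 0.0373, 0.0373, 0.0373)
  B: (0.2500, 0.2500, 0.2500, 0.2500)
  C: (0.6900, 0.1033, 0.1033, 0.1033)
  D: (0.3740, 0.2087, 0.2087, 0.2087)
B > D > C > A

Key insight: Entropy is maximized by uniform distributions and minimized by concentrated distributions.

Entropies:
  H(A) = 0.6834 bits
  H(B) = 2.0000 bits
  H(C) = 1.3845 bits
  H(D) = 1.9459 bits

Ranking: B > D > C > A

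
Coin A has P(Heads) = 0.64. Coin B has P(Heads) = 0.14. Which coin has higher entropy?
A

For binary distributions, entropy is maximized at p=0.5 and decreases as p moves toward 0 or 1.

H(A) = H(0.64) = 0.9427 bits
H(B) = H(0.14) = 0.5842 bits

Distribution A (p=0.64) is closer to uniform (p=0.5), so it has higher entropy.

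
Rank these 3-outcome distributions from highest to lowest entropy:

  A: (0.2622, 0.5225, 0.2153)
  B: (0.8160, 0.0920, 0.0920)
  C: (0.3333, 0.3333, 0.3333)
C > A > B

Key insight: Entropy is maximized by uniform distributions and minimized by concentrated distributions.

- Uniform distributions have maximum entropy log₂(3) = 1.5850 bits
- The more "peaked" or concentrated a distribution, the lower its entropy

Entropies:
  H(A) = 1.4728 bits
  H(B) = 0.8727 bits
  H(C) = 1.5850 bits

Ranking: C > A > B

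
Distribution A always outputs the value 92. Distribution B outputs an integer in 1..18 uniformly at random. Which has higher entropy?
B

A is deterministic, so H(A) = 0. B is uniform over 18 outcomes, so H(B) = log₂(18) = 4.170 bits. Any distribution with genuine randomness has higher entropy than a deterministic one.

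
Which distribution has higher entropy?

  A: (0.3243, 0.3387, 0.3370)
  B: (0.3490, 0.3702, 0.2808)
A

Both distributions are close to uniform, making this a harder comparison.

H(A) = 1.5847 bits
H(B) = 1.5753 bits

The distribution closer to uniform has higher entropy.
Answer: A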